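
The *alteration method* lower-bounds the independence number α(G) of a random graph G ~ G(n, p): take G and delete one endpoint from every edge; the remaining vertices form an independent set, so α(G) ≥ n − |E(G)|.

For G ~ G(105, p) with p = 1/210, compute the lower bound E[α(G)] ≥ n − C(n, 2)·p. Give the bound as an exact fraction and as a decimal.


E[|E(G)|] = C(105, 2)·p = 5460 · (1/210) = 26.
E[α(G)] ≥ n − E[|E(G)|] = 105 − 26 = 79.
Numerically: ≈ 79.000000.
(This is only a lower bound; the true E[α(G)] may be larger.)

E[α(G)] ≥ 79 ≈ 79.000000.


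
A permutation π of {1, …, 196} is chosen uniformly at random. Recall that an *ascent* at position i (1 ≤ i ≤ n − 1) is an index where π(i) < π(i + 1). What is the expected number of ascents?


Write X = Σ X_I over i = 1, …, 195, with X_I the indicator of one ascent.
There are 195 indicators.
For each fixed i, the pair (π(i), π(i+1)) is a uniformly random ordered pair of distinct values from {1, …, 196}; by symmetry P[π(i) < π(i+1)] = 1/2.
By linearity: E[X] = 195 · (1/2) = (196 − 1) · (1/2) = 195/2 ≈ 97.50000.

E[X] = 195/2 = 97.50000.


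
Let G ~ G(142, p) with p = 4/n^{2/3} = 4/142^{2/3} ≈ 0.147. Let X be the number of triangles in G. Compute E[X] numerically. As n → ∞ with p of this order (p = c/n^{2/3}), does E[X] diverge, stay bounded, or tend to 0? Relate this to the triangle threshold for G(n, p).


Number of potential triangles: C(142, 3) = 467180.
Each occurs with probability p³ ≈ (0.147)³ ≈ 3.173973e-03.
By linearity: E[X] = C(142, 3)·p³ ≈ 467180 · 3.173973e-03 ≈ 1482.8169.
Since α = 2/3 < 1, p = c/n^{2/3} ≫ 1/n is above the triangle threshold p ~ 1/n. Asymptotically E[X] ~ (c³/6)·n^{3(1−α)} = (4³/6)·n^{1} → ∞; triangles are abundant w.h.p.

E[X] ≈ 1482.8169; in regime p = Θ(1/n^{2/3}) E[X] diverges (above the triangle threshold p ~ 1/n).


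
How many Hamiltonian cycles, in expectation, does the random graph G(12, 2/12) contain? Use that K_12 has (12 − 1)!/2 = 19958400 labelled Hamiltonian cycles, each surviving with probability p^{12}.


K_12 has (12 − 1)!/2 = 19958400 labelled Hamiltonian cycles.
For each such Hamiltonian cycle H, let X_H = 1 if all 12 edges of H are present in G. Then P[X_H = 1] = p^{12} = (1/6)^{12} = 1/2176782336.
By linearity of expectation: E[X] = Σ_H E[X_H] = 19958400 · p^{12} = 19958400 · 1/2176782336 = 1925/209952.
Numerically: E[X] ≈ 0.009169.

E[X] = 19958400 · (1/6)^{12} = 1925/209952 ≈ 0.009169.


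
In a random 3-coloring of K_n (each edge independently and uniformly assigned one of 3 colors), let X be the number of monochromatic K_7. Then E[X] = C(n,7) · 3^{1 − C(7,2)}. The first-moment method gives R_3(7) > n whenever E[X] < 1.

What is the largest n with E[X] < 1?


We need C(n, 7) · 3^{1 − 21} < 1, i.e. C(n, 7) < 3^{21 − 1} = 3486784401.
Check values of n near the boundary:
  n = 78: C(78, 7) = 2641902120; 2641902120 < 3486784401? YES
  n = 79: C(79, 7) = 2898753715; 2898753715 < 3486784401? YES
  n = 80: C(80, 7) = 3176716400; 3176716400 < 3486784401? YES
  n = 81: C(81, 7) = 3477216600; 3477216600 < 3486784401? YES
  n = 82: C(82, 7) = 3801756816; 3801756816 < 3486784401? NO
The largest n with C(n, 7) < 3486784401 is n = 81 (where E[X] = 42928600/43046721 ≈ 0.997256). Hence R_3(7) > 81, i.e. R_3(7) ≥ 82.

Largest n = 81; hence R_3(7) > 81.


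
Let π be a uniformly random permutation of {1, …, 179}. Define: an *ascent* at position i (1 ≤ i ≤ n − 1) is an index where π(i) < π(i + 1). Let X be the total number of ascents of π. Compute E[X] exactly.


Write X = Σ X_I over i = 1, …, 178, with X_I the indicator of one ascent.
There are 178 indicators.
For each fixed i, the pair (π(i), π(i+1)) is a uniformly random ordered pair of distinct values from {1, …, 179}; by symmetry P[π(i) < π(i+1)] = 1/2.
By linearity: E[X] = 178 · (1/2) = (179 − 1) · (1/2) = 89 ≈ 89.000000.

E[X] = 89 = 89.000000.


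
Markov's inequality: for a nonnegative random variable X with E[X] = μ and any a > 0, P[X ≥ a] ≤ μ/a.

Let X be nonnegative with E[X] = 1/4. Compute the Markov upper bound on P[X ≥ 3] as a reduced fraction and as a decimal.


μ = E[X] = 1/4, a = 3.
Markov: P[X ≥ 3] ≤ μ/a = (1/4)/3 = 1/12.
Numerically: ≈ 0.08333.
(Since a = 3 > μ = 0.25000, the bound 1/12 is < 1 and informative.)

P[X ≥ 3] ≤ 1/12 ≈ 0.08333.


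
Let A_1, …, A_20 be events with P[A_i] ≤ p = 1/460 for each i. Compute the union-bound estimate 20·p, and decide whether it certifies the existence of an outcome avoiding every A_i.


Union bound: P[∪_{i=1}^{20} A_i] ≤ Σ_i P[A_i] ≤ 20·p = 20·(1/460) = 1/23.
Numerically: 1/23 ≈ 0.0434783.
Is 1/23 < 1? YES.
Since P[∪ A_i] ≤ 1/23 < 1, the complement has P[∩ A_i^c] ≥ 1 − 1/23 = 22/23 > 0, so some outcome avoids every A_i.

20·p = 1/23 ≈ 0.0434783; existence CERTIFIED by the union bound.


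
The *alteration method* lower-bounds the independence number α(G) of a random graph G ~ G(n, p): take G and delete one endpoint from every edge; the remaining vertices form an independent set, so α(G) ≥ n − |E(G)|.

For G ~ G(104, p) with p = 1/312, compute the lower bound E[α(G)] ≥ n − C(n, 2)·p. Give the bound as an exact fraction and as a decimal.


E[|E(G)|] = C(104, 2)·p = 5356 · (1/312) = 103/6.
E[α(G)] ≥ n − E[|E(G)|] = 104 − 103/6 = 521/6.
Numerically: ≈ 86.833.
(This is only a lower bound; the true E[α(G)] may be larger.)

E[α(G)] ≥ 521/6 ≈ 86.833.


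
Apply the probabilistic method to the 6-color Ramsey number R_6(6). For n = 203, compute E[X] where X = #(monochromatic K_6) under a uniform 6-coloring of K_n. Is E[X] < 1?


E[X] = C(203, 6) · 6^{1 − 15} = 90210944670 · 6^{−14} = 90210944670/78364164096.
As a reduced fraction: E[X] = 15035157445/13060694016 ≈ 1.1512.
Is E[X] < 1? NO.
Since E[X] ≥ 1, the first-moment bound is inconclusive at n = 203; it does NOT by itself certify R_6(6) > 203.

E[X] = 15035157445/13060694016 ≈ 1.1512; E[X] ≥ 1; first-moment method inconclusive here.


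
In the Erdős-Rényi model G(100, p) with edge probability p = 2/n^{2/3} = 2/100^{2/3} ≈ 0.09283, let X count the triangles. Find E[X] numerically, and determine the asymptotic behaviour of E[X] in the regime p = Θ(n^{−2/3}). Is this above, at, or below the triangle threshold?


Number of potential triangles: C(100, 3) = 161700.
Each occurs with probability p³ ≈ (0.09283)³ ≈ 8.000000e-04.
By linearity: E[X] = C(100, 3)·p³ ≈ 161700 · 8.000000e-04 ≈ 129.3600.
Since α = 2/3 < 1, p = c/n^{2/3} ≫ 1/n is above the triangle threshold p ~ 1/n. Asymptotically E[X] ~ (c³/6)·n^{3(1−α)} = (2³/6)·n^{1} → ∞; triangles are abundant w.h.p.

E[X] ≈ 129.3600; in regime p = Θ(1/n^{2/3}) E[X] diverges (above the triangle threshold p ~ 1/n).


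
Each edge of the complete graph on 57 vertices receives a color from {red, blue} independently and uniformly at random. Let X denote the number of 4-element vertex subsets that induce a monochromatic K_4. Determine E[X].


Let X = Σ_S X_S over the C(57, 4) = 395010 subsets S of size 4, where X_S = 1 if the K_4 on S is monochromatic.
For a fixed S, the K_4 on S has C(4, 2) = 6 edges. P[all 6 edges red] = (1/2)^6, and likewise for blue, so P[monochromatic] = 2·(1/2)^6 = 2^{1 − 6} = 1/32.
By linearity of expectation: E[X] = C(57, 4) · 2^{1 − 6} = 395010 · 1/32 = 197505/16.
Numerically: E[X] ≈ 12344.06250.

E[X] = C(57,4)·2^(1−C(4,2)) = 197505/16 ≈ 12344.06250.


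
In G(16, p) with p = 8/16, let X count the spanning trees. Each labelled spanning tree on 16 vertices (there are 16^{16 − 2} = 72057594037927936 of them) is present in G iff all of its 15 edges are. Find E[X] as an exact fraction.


K_16 has 16^{16 − 2} = 72057594037927936 labelled spanning trees.
For each such spanning tree H, let X_H = 1 if all 15 edges of H are present in G. Then P[X_H = 1] = p^{15} = (1/2)^{15} = 1/32768.
By linearity: E[X] = Σ_H E[X_H] = 72057594037927936 · p^{15} = 72057594037927936 · 1/32768 = 2199023255552.
Numerically: E[X] ≈ 2.2e+12.

E[X] = 72057594037927936 · (1/2)^{15} = 2199023255552 ≈ 2.2e+12.


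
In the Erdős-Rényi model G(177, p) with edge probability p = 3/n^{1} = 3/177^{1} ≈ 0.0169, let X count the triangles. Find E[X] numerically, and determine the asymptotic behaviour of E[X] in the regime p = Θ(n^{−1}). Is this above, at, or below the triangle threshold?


Number of potential triangles: C(177, 3) = 908600.
Each occurs with probability p³ ≈ (0.0169)³ ≈ 4.86905e-06.
By linearity: E[X] = C(177, 3)·p³ ≈ 908600 · 4.86905e-06 ≈ 4.424.
Here α = 1, so p = 3/n is exactly at the triangle threshold p ~ 1/n. Asymptotically E[X] → c³/6 = 3³/6 = 9/2 ≈ 4.500, a bounded constant. In this regime the triangle count is asymptotically Poisson(c³/6).

E[X] ≈ 4.424; in regime p = Θ(1/n^{1}) E[X] stays bounded (at the triangle threshold p ~ 1/n).


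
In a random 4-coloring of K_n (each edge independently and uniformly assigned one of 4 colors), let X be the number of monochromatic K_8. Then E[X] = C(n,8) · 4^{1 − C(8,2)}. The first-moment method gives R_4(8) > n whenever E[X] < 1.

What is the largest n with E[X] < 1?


We need C(n, 8) · 4^{1 − 28} < 1, i.e. C(n, 8) < 4^{28 − 1} = 18014398509481984.
Check values of n near the boundary:
  n = 406: C(406, 8) = 17082453897995850; 17082453897995850 < 18014398509481984? YES
  n = 407: C(407, 8) = 17424959239309050; 17424959239309050 < 18014398509481984? YES
  n = 408: C(408, 8) = 17773458424095231; 17773458424095231 < 18014398509481984? YES
  n = 409: C(409, 8) = 18128041135797879; 18128041135797879 < 18014398509481984? NO
  n = 410: C(410, 8) = 18488798173326195; 18488798173326195 < 18014398509481984? NO
The largest n with C(n, 8) < 18014398509481984 is n = 408 (where E[X] = 17773458424095231/18014398509481984 ≈ 0.9866). Hence R_4(8) > 408, i.e. R_4(8) ≥ 409.

Largest n = 408; hence R_4(8) > 408.


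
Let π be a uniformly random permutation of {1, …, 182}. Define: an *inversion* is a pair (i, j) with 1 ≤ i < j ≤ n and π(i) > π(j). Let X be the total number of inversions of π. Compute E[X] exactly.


Write X = Σ X_I over the C(182, 2) = 16471 pairs i < j, with X_I the indicator of one inversion.
There are 16471 indicators.
For each fixed pair i < j, the values π(i) and π(j) are two distinct elements of {1, …, 182} in uniformly random order; by symmetry P[π(i) > π(j)] = 1/2.
By linearity: E[X] = 16471 · (1/2) = C(182, 2) · (1/2) = 16471/2 = 16471/2 ≈ 8235.5000.

E[X] = 16471/2 = 8235.5000.


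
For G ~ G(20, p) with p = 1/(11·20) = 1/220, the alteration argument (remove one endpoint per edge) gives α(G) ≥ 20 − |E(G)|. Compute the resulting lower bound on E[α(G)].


E[|E(G)|] = C(20, 2)·p = 190 · (1/220) = 19/22.
E[α(G)] ≥ n − E[|E(G)|] = 20 − 19/22 = 421/22.
Numerically: ≈ 19.136.
(This is only a lower bound; the true E[α(G)] may be larger.)

E[α(G)] ≥ 421/22 ≈ 19.136.


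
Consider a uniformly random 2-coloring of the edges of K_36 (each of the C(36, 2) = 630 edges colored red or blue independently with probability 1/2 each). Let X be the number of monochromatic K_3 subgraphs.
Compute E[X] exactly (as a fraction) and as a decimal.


Let X = Σ_S X_S over the C(36, 3) = 7140 subsets S of size 3, where X_S = 1 if the K_3 on S is monochromatic.
For a fixed S, the K_3 on S has C(3, 2) = 3 edges. P[all 3 edges red] = (1/2)^3, and likewise for blue, so P[monochromatic] = 2·(1/2)^3 = 2^{1 − 3} = 1/4.
By linearity of expectation: E[X] = C(36, 3) · 2^{1 − 3} = 7140 · 1/4 = 1785.
Numerically: E[X] ≈ 1785.000.

E[X] = C(36,3)·2^(1−C(3,2)) = 1785 ≈ 1785.000.


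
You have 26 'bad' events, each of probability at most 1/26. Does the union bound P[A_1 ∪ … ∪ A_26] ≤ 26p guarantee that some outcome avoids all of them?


Union bound: P[∪_{i=1}^{26} A_i] ≤ Σ_i P[A_i] ≤ 26·p = 26·(1/26) = 1.
Numerically: 1 ≈ 1.00000.
Is 1 < 1? NO.
Since the bound 1 is ≥ 1, the union bound is uninformative here; it does NOT by itself certify existence.

26·p = 1 ≈ 1.00000; existence NOT certified by the union bound.


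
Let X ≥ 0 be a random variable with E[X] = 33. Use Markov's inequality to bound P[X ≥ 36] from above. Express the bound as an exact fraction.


μ = E[X] = 33, a = 36.
Markov: P[X ≥ 36] ≤ μ/a = (33)/36 = 11/12.
Numerically: ≈ 0.917.
(Since a = 36 > μ = 33.000, the bound 11/12 is < 1 and informative.)

P[X ≥ 36] ≤ 11/12 ≈ 0.917.


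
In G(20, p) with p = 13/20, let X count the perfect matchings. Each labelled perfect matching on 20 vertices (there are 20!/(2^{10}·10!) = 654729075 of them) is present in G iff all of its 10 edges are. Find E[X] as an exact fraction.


K_20 has 20!/(2^{10}·10!) = 654729075 labelled perfect matchings.
For each such perfect matching H, let X_H = 1 if all 10 edges of H are present in G. Then P[X_H = 1] = p^{10} = (13/20)^{10} = 137858491849/10240000000000.
By linearity of expectation: E[X] = Σ_H E[X_H] = 654729075 · p^{10} = 654729075 · 137858491849/10240000000000 = 3610398513967632387/409600000000.
Numerically: E[X] ≈ 8.81e+06.

E[X] = 654729075 · (13/20)^{10} = 3610398513967632387/409600000000 ≈ 8.81e+06.


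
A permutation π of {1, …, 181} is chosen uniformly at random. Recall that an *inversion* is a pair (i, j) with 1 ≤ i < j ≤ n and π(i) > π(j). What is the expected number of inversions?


Write X = Σ X_I over the C(181, 2) = 16290 pairs i < j, with X_I the indicator of one inversion.
There are 16290 indicators.
For each fixed pair i < j, the values π(i) and π(j) are two distinct elements of {1, …, 181} in uniformly random order; by symmetry P[π(i) > π(j)] = 1/2.
By linearity: E[X] = 16290 · (1/2) = C(181, 2) · (1/2) = 16290/2 = 8145 ≈ 8145.000000.

E[X] = 8145 = 8145.000000.


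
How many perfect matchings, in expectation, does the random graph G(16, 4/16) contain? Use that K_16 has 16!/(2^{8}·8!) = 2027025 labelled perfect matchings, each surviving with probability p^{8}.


K_16 has 16!/(2^{8}·8!) = 2027025 labelled perfect matchings.
For each such perfect matching H, let X_H = 1 if all 8 edges of H are present in G. Then P[X_H = 1] = p^{8} = (1/4)^{8} = 1/65536.
Summing the indicators: E[X] = Σ_H E[X_H] = 2027025 · p^{8} = 2027025 · 1/65536 = 2027025/65536.
Numerically: E[X] ≈ 30.93.

E[X] = 2027025 · (1/4)^{8} = 2027025/65536 ≈ 30.93.


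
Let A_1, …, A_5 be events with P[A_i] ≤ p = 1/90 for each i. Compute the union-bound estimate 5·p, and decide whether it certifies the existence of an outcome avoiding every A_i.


Union bound: P[∪_{i=1}^{5} A_i] ≤ Σ_i P[A_i] ≤ 5·p = 5·(1/90) = 1/18.
Numerically: 1/18 ≈ 0.055556.
Is 1/18 < 1? YES.
Since P[∪ A_i] ≤ 1/18 < 1, the complement has P[∩ A_i^c] ≥ 1 − 1/18 = 17/18 > 0, so some outcome avoids every A_i.

5·p = 1/18 ≈ 0.055556; existence CERTIFIED by the union bound.


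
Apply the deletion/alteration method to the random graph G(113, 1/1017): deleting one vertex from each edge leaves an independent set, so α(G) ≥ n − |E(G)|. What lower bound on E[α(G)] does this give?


E[|E(G)|] = C(113, 2)·p = 6328 · (1/1017) = 56/9.
E[α(G)] ≥ n − E[|E(G)|] = 113 − 56/9 = 961/9.
Numerically: ≈ 106.7778.
(This is only a lower bound; the true E[α(G)] may be larger.)

E[α(G)] ≥ 961/9 ≈ 106.7778.


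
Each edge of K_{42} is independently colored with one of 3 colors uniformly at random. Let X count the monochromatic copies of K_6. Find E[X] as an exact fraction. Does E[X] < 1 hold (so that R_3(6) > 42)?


E[X] = C(42, 6) · 3^{1 − 15} = 5245786 · 3^{−14} = 5245786/4782969.
As a reduced fraction: E[X] = 5245786/4782969 ≈ 1.0967635.
Is E[X] < 1? NO.
Since E[X] ≥ 1, the first-moment bound is inconclusive at n = 42; it does NOT by itself certify R_3(6) > 42.

E[X] = 5245786/4782969 ≈ 1.0967635; E[X] ≥ 1; first-moment method inconclusive here.


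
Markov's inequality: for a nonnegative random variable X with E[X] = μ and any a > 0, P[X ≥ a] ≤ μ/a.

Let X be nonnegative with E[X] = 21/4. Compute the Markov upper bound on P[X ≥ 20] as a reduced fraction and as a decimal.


μ = E[X] = 21/4, a = 20.
Markov: P[X ≥ 20] ≤ μ/a = (21/4)/20 = 21/80.
Numerically: ≈ 0.263.
(Since a = 20 > μ = 5.250, the bound 21/80 is < 1 and informative.)

P[X ≥ 20] ≤ 21/80 ≈ 0.263.


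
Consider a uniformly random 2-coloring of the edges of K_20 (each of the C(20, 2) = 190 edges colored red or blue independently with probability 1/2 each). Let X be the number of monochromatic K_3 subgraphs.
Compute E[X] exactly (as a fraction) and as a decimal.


Let X = Σ_S X_S over the C(20, 3) = 1140 subsets S of size 3, where X_S = 1 if the K_3 on S is monochromatic.
For a fixed S, the K_3 on S has C(3, 2) = 3 edges. P[all 3 edges red] = (1/2)^3, and likewise for blue, so P[monochromatic] = 2·(1/2)^3 = 2^{1 − 3} = 1/4.
Summing: E[X] = C(20, 3) · 2^{1 − 3} = 1140 · 1/4 = 285.
Numerically: E[X] ≈ 285.000000.

E[X] = C(20,3)·2^(1−C(3,2)) = 285 ≈ 285.000000.


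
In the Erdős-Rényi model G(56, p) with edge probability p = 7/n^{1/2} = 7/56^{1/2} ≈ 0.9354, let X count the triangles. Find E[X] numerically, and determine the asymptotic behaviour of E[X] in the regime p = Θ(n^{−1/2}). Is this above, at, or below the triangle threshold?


Number of potential triangles: C(56, 3) = 27720.
Each occurs with probability p³ ≈ (0.9354)³ ≈ 8.184876e-01.
By linearity: E[X] = C(56, 3)·p³ ≈ 27720 · 8.184876e-01 ≈ 22688.4750.
Since α = 1/2 < 1, p = c/n^{1/2} ≫ 1/n is above the triangle threshold p ~ 1/n. Asymptotically E[X] ~ (c³/6)·n^{3(1−α)} = (7³/6)·n^{1.5} → ∞; triangles are abundant w.h.p.

E[X] ≈ 22688.4750; in regime p = Θ(1/n^{1/2}) E[X] diverges (above the triangle threshold p ~ 1/n).


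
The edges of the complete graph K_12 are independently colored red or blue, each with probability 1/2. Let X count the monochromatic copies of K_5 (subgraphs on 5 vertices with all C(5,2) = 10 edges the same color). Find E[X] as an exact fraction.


Let X = Σ_S X_S over the C(12, 5) = 792 subsets S of size 5, where X_S = 1 if the K_5 on S is monochromatic.
For a fixed S, the K_5 on S has C(5, 2) = 10 edges. P[all 10 edges red] = (1/2)^10, and likewise for blue, so P[monochromatic] = 2·(1/2)^10 = 2^{1 − 10} = 1/512.
By linearity of expectation: E[X] = C(12, 5) · 2^{1 − 10} = 792 · 1/512 = 99/64.
Numerically: E[X] ≈ 1.54688.

E[X] = C(12,5)·2^(1−C(5,2)) = 99/64 ≈ 1.54688.


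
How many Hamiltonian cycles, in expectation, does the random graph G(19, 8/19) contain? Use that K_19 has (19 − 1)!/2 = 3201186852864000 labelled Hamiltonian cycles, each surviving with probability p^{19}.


K_19 has (19 − 1)!/2 = 3201186852864000 labelled Hamiltonian cycles.
For each such Hamiltonian cycle H, let X_H = 1 if all 19 edges of H are present in G. Then P[X_H = 1] = p^{19} = (8/19)^{19} = 144115188075855872/1978419655660313589123979.
By linearity: E[X] = Σ_H E[X_H] = 3201186852864000 · p^{19} = 3201186852864000 · 144115188075855872/1978419655660313589123979 = 461339645366452518590934417408000/1978419655660313589123979.
Numerically: E[X] ≈ 2.3319e+08.

E[X] = 3201186852864000 · (8/19)^{19} = 461339645366452518590934417408000/1978419655660313589123979 ≈ 2.3319e+08.


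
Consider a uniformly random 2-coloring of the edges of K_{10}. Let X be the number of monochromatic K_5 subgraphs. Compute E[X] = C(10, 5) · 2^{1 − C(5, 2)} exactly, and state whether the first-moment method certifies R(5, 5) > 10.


E[X] = C(10, 5) · 2^{1 − 10} = 252 · 2^{−9} = 252/512.
As a reduced fraction: E[X] = 63/128 ≈ 0.492188.
Is E[X] < 1? YES.
Since E[X] < 1, there exists a 2-coloring of K_{10} with no monochromatic K_5; hence R(5, 5) > 10.

E[X] = 63/128 ≈ 0.492188; E[X] < 1, so R(5, 5) > 10.


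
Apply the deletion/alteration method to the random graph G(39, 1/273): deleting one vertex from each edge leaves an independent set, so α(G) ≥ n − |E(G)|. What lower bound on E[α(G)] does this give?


E[|E(G)|] = C(39, 2)·p = 741 · (1/273) = 19/7.
E[α(G)] ≥ n − E[|E(G)|] = 39 − 19/7 = 254/7.
Numerically: ≈ 36.286.
(This is only a lower bound; the true E[α(G)] may be larger.)

E[α(G)] ≥ 254/7 ≈ 36.286.


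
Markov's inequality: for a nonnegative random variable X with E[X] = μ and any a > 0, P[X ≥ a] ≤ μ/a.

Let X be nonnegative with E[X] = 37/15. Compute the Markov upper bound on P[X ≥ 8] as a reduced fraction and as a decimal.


μ = E[X] = 37/15, a = 8.
Markov: P[X ≥ 8] ≤ μ/a = (37/15)/8 = 37/120.
Numerically: ≈ 0.30833.
(Since a = 8 > μ = 2.46667, the bound 37/120 is < 1 and informative.)

P[X ≥ 8] ≤ 37/120 ≈ 0.30833.


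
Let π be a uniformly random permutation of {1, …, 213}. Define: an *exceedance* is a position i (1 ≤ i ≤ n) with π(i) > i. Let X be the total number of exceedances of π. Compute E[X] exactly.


Write X = Σ_{i=1}^{213} X_i, where X_i = 1_{π(i) > i}.
For each fixed i, π(i) is uniform over {1, …, 213} (marginal of a uniform permutation), so P[π(i) > i] = (n − i)/n. Summing: Σ_{i=1}^{213} (n − i)/n = (0 + 1 + … + 212)/213 = 213(213 − 1)/(2·213) = (213 − 1)/2.
Hence E[X] = Σ_{i=1}^{213} (213 − i)/213 = 106 ≈ 106.000000.

E[X] = 106 = 106.000000.


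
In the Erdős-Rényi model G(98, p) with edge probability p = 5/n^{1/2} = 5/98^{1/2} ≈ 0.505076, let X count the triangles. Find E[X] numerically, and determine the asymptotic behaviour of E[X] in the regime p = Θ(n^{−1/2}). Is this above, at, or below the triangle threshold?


Number of potential triangles: C(98, 3) = 152096.
Each occurs with probability p³ ≈ (0.505076)³ ≈ 1.28845988e-01.
By linearity: E[X] = C(98, 3)·p³ ≈ 152096 · 1.28845988e-01 ≈ 19596.959364.
Since α = 1/2 < 1, p = c/n^{1/2} ≫ 1/n is above the triangle threshold p ~ 1/n. Asymptotically E[X] ~ (c³/6)·n^{3(1−α)} = (5³/6)·n^{1.5} → ∞; triangles are abundant w.h.p.

E[X] ≈ 19596.959364; in regime p = Θ(1/n^{1/2}) E[X] diverges (above the triangle threshold p ~ 1/n).


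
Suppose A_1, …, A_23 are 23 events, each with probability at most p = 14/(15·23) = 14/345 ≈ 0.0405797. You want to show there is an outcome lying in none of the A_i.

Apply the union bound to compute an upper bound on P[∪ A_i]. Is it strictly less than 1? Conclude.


Union bound: P[∪_{i=1}^{23} A_i] ≤ Σ_i P[A_i] ≤ 23·p = 23·(14/345) = 14/15.
Numerically: 14/15 ≈ 0.9333333.
Is 14/15 < 1? YES.
Since P[∪ A_i] ≤ 14/15 < 1, the complement has P[∩ A_i^c] ≥ 1 − 14/15 = 1/15 > 0, so some outcome avoids every A_i.

23·p = 14/15 ≈ 0.9333333; existence CERTIFIED by the union bound.


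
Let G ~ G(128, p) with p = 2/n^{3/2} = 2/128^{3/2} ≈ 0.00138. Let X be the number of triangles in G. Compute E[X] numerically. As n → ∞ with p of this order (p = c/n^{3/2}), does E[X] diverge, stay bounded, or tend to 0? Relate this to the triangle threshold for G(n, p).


Number of potential triangles: C(128, 3) = 341376.
Each occurs with probability p³ ≈ (0.00138)³ ≈ 2.63418e-09.
By linearity: E[X] = C(128, 3)·p³ ≈ 341376 · 2.63418e-09 ≈ 0.001.
Since α = 3/2 > 1, p = c/n^{3/2} = o(1/n) is below the triangle threshold p ~ 1/n. Asymptotically E[X] ~ (c³/6)·n^{3(1−α)} = (2³/6)·n^{-1.5} → 0, so by Markov's inequality G has no triangles w.h.p.

E[X] ≈ 0.001; in regime p = Θ(1/n^{3/2}) E[X] tends to 0 (below the triangle threshold p ~ 1/n).


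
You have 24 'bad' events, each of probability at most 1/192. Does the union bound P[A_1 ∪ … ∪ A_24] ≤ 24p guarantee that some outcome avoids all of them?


Union bound: P[∪_{i=1}^{24} A_i] ≤ Σ_i P[A_i] ≤ 24·p = 24·(1/192) = 1/8.
Numerically: 1/8 ≈ 0.1250.
Is 1/8 < 1? YES.
Since P[∪ A_i] ≤ 1/8 < 1, the complement has P[∩ A_i^c] ≥ 1 − 1/8 = 7/8 > 0, so some outcome avoids every A_i.

24·p = 1/8 ≈ 0.1250; existence CERTIFIED by the union bound.


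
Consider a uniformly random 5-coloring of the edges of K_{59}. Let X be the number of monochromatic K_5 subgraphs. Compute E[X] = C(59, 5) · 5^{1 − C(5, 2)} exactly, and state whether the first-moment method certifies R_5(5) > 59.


E[X] = C(59, 5) · 5^{1 − 10} = 5006386 · 5^{−9} = 5006386/1953125.
As a reduced fraction: E[X] = 5006386/1953125 ≈ 2.5632696.
Is E[X] < 1? NO.
Since E[X] ≥ 1, the first-moment bound is inconclusive at n = 59; it does NOT by itself certify R_5(5) > 59.

E[X] = 5006386/1953125 ≈ 2.5632696; E[X] ≥ 1; first-moment method inconclusive here.


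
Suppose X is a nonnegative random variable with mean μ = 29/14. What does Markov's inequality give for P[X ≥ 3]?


μ = E[X] = 29/14, a = 3.
Markov: P[X ≥ 3] ≤ μ/a = (29/14)/3 = 29/42.
Numerically: ≈ 0.690476.
(Since a = 3 > μ = 2.071429, the bound 29/42 is < 1 and informative.)

P[X ≥ 3] ≤ 29/42 ≈ 0.690476.


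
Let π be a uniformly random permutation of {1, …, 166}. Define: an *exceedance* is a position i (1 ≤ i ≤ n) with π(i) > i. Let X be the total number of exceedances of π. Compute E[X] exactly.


Write X = Σ_{i=1}^{166} X_i, where X_i = 1_{π(i) > i}.
For each fixed i, π(i) is uniform over {1, …, 166} (marginal of a uniform permutation), so P[π(i) > i] = (n − i)/n. Summing: Σ_{i=1}^{166} (n − i)/n = (0 + 1 + … + 165)/166 = 166(166 − 1)/(2·166) = (166 − 1)/2.
Hence E[X] = Σ_{i=1}^{166} (166 − i)/166 = 165/2 ≈ 82.500.

E[X] = 165/2 = 82.500.


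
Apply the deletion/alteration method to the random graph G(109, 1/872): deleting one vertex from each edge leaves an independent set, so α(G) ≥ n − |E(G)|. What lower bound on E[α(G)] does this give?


E[|E(G)|] = C(109, 2)·p = 5886 · (1/872) = 27/4.
E[α(G)] ≥ n − E[|E(G)|] = 109 − 27/4 = 409/4.
Numerically: ≈ 102.25000.
(This is only a lower bound; the true E[α(G)] may be larger.)

E[α(G)] ≥ 409/4 ≈ 102.25000.


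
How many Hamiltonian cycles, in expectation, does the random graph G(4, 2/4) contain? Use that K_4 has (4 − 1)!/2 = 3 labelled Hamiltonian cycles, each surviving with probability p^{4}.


K_4 has (4 − 1)!/2 = 3 labelled Hamiltonian cycles.
For each such Hamiltonian cycle H, let X_H = 1 if all 4 edges of H are present in G. Then P[X_H = 1] = p^{4} = (1/2)^{4} = 1/16.
Summing the indicators: E[X] = Σ_H E[X_H] = 3 · p^{4} = 3 · 1/16 = 3/16.
Numerically: E[X] ≈ 0.1875.

E[X] = 3 · (1/2)^{4} = 3/16 ≈ 0.1875.


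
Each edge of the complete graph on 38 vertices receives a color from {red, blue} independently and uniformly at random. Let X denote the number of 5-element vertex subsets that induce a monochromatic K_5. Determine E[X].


Let X = Σ_S X_S over the C(38, 5) = 501942 subsets S of size 5, where X_S = 1 if the K_5 on S is monochromatic.
For a fixed S, the K_5 on S has C(5, 2) = 10 edges. P[all 10 edges red] = (1/2)^10, and likewise for blue, so P[monochromatic] = 2·(1/2)^10 = 2^{1 − 10} = 1/512.
Summing: E[X] = C(38, 5) · 2^{1 − 10} = 501942 · 1/512 = 250971/256.
Numerically: E[X] ≈ 980.355469.

E[X] = C(38,5)·2^(1−C(5,2)) = 250971/256 ≈ 980.355469.


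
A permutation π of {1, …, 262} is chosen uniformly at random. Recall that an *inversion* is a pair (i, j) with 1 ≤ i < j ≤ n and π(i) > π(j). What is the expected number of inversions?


Write X = Σ X_I over the C(262, 2) = 34191 pairs i < j, with X_I the indicator of one inversion.
There are 34191 indicators.
For each fixed pair i < j, the values π(i) and π(j) are two distinct elements of {1, …, 262} in uniformly random order; by symmetry P[π(i) > π(j)] = 1/2.
By linearity: E[X] = 34191 · (1/2) = C(262, 2) · (1/2) = 34191/2 = 34191/2 ≈ 17095.500000.

E[X] = 34191/2 = 17095.500000.


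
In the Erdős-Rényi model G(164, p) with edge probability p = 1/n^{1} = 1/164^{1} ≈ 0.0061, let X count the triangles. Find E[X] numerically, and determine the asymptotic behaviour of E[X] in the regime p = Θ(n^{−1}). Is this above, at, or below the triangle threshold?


Number of potential triangles: C(164, 3) = 721764.
Each occurs with probability p³ ≈ (0.0061)³ ≈ 2.26709e-07.
By linearity: E[X] = C(164, 3)·p³ ≈ 721764 · 2.26709e-07 ≈ 0.164.
Here α = 1, so p = 1/n is exactly at the triangle threshold p ~ 1/n. Asymptotically E[X] → c³/6 = 1³/6 = 1/6 ≈ 0.167, a bounded constant. In this regime the triangle count is asymptotically Poisson(c³/6).

E[X] ≈ 0.164; in regime p = Θ(1/n^{1}) E[X] stays bounded (at the triangle threshold p ~ 1/n).


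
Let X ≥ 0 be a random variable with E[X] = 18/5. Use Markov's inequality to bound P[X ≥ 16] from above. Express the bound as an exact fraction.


μ = E[X] = 18/5, a = 16.
Markov: P[X ≥ 16] ≤ μ/a = (18/5)/16 = 9/40.
Numerically: ≈ 0.225000.
(Since a = 16 > μ = 3.600000, the bound 9/40 is < 1 and informative.)

P[X ≥ 16] ≤ 9/40 ≈ 0.225000.


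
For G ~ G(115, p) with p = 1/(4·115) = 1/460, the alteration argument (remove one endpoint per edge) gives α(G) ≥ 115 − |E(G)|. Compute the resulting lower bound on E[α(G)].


E[|E(G)|] = C(115, 2)·p = 6555 · (1/460) = 57/4.
E[α(G)] ≥ n − E[|E(G)|] = 115 − 57/4 = 403/4.
Numerically: ≈ 100.750.
(This is only a lower bound; the true E[α(G)] may be larger.)

E[α(G)] ≥ 403/4 ≈ 100.750.


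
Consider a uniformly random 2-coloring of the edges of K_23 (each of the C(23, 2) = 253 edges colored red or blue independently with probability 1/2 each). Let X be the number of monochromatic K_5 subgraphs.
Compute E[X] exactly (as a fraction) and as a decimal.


Let X = Σ_S X_S over the C(23, 5) = 33649 subsets S of size 5, where X_S = 1 if the K_5 on S is monochromatic.
For a fixed S, the K_5 on S has C(5, 2) = 10 edges. P[all 10 edges red] = (1/2)^10, and likewise for blue, so P[monochromatic] = 2·(1/2)^10 = 2^{1 − 10} = 1/512.
By linearity of expectation: E[X] = C(23, 5) · 2^{1 − 10} = 33649 · 1/512 = 33649/512.
Numerically: E[X] ≈ 65.7207.

E[X] = C(23,5)·2^(1−C(5,2)) = 33649/512 ≈ 65.7207.


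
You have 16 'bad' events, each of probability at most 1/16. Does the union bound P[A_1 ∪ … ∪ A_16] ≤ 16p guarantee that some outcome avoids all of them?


Union bound: P[∪_{i=1}^{16} A_i] ≤ Σ_i P[A_i] ≤ 16·p = 16·(1/16) = 1.
Numerically: 1 ≈ 1.00000.
Is 1 < 1? NO.
Since the bound 1 is ≥ 1, the union bound is uninformative here; it does NOT by itself certify existence.

16·p = 1 ≈ 1.00000; existence NOT certified by the union bound.


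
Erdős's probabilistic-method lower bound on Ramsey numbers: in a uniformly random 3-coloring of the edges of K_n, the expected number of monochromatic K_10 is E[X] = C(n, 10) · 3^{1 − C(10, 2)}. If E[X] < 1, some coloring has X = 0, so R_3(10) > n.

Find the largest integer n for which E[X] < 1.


We need C(n, 10) · 3^{1 − 45} < 1, i.e. C(n, 10) < 3^{45 − 1} = 984770902183611232881.
Check values of n near the boundary:
  n = 568: C(568, 10) = 889446337783744949208; 889446337783744949208 < 984770902183611232881? YES
  n = 569: C(569, 10) = 905357721286137524328; 905357721286137524328 < 984770902183611232881? YES
  n = 570: C(570, 10) = 921524823451961408691; 921524823451961408691 < 984770902183611232881? YES
  n = 571: C(571, 10) = 937951290893172842001; 937951290893172842001 < 984770902183611232881? YES
  n = 572: C(572, 10) = 954640815642161682606; 954640815642161682606 < 984770902183611232881? YES
  n = 573: C(573, 10) = 971597135635805762226; 971597135635805762226 < 984770902183611232881? YES
  n = 574: C(574, 10) = 988824035203816502691; 988824035203816502691 < 984770902183611232881? NO
  n = 575: C(575, 10) = 1006325345561406175305; 1006325345561406175305 < 984770902183611232881? NO
The largest n with C(n, 10) < 984770902183611232881 is n = 573 (where E[X] = 35985079097622435638/36472996377170786403 ≈ 0.9866). Hence R_3(10) > 573, i.e. R_3(10) ≥ 574.

Largest n = 573; hence R_3(10) > 573.


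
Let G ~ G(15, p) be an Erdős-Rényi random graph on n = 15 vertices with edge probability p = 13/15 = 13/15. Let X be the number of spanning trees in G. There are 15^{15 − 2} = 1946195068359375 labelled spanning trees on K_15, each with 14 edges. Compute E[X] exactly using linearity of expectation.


K_15 has 15^{15 − 2} = 1946195068359375 labelled spanning trees.
For each such spanning tree H, let X_H = 1 if all 14 edges of H are present in G. Then P[X_H = 1] = p^{14} = (13/15)^{14} = 3937376385699289/29192926025390625.
By linearity of expectation: E[X] = Σ_H E[X_H] = 1946195068359375 · p^{14} = 1946195068359375 · 3937376385699289/29192926025390625 = 3937376385699289/15.
Numerically: E[X] ≈ 2.62e+14.

E[X] = 1946195068359375 · (13/15)^{14} = 3937376385699289/15 ≈ 2.62e+14.


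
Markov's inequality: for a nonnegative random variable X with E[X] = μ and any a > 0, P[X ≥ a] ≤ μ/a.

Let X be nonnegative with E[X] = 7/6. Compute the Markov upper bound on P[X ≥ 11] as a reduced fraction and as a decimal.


μ = E[X] = 7/6, a = 11.
Markov: P[X ≥ 11] ≤ μ/a = (7/6)/11 = 7/66.
Numerically: ≈ 0.106.
(Since a = 11 > μ = 1.167, the bound 7/66 is < 1 and informative.)

P[X ≥ 11] ≤ 7/66 ≈ 0.106.


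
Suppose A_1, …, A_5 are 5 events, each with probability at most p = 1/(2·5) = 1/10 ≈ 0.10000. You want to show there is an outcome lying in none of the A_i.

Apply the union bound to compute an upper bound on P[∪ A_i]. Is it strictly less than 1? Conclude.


Union bound: P[∪_{i=1}^{5} A_i] ≤ Σ_i P[A_i] ≤ 5·p = 5·(1/10) = 1/2.
Numerically: 1/2 ≈ 0.50000.
Is 1/2 < 1? YES.
Since P[∪ A_i] ≤ 1/2 < 1, the complement has P[∩ A_i^c] ≥ 1 − 1/2 = 1/2 > 0, so some outcome avoids every A_i.

5·p = 1/2 ≈ 0.50000; existence CERTIFIED by the union bound.


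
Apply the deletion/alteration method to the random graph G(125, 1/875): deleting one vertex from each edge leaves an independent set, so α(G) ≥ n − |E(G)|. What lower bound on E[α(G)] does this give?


E[|E(G)|] = C(125, 2)·p = 7750 · (1/875) = 62/7.
E[α(G)] ≥ n − E[|E(G)|] = 125 − 62/7 = 813/7.
Numerically: ≈ 116.14286.
(This is only a lower bound; the true E[α(G)] may be larger.)

E[α(G)] ≥ 813/7 ≈ 116.14286.


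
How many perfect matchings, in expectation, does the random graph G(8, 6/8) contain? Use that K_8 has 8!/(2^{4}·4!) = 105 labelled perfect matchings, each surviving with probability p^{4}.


K_8 has 8!/(2^{4}·4!) = 105 labelled perfect matchings.
For each such perfect matching H, let X_H = 1 if all 4 edges of H are present in G. Then P[X_H = 1] = p^{4} = (3/4)^{4} = 81/256.
Summing the indicators: E[X] = Σ_H E[X_H] = 105 · p^{4} = 105 · 81/256 = 8505/256.
Numerically: E[X] ≈ 33.2227.

E[X] = 105 · (3/4)^{4} = 8505/256 ≈ 33.2227.


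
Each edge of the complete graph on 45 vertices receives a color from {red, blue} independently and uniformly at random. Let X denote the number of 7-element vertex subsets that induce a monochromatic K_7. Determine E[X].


Let X = Σ_S X_S over the C(45, 7) = 45379620 subsets S of size 7, where X_S = 1 if the K_7 on S is monochromatic.
For a fixed S, the K_7 on S has C(7, 2) = 21 edges. P[all 21 edges red] = (1/2)^21, and likewise for blue, so P[monochromatic] = 2·(1/2)^21 = 2^{1 − 21} = 1/1048576.
By linearity of expectation: E[X] = C(45, 7) · 2^{1 − 21} = 45379620 · 1/1048576 = 11344905/262144.
Numerically: E[X] ≈ 43.277.

E[X] = C(45,7)·2^(1−C(7,2)) = 11344905/262144 ≈ 43.277.


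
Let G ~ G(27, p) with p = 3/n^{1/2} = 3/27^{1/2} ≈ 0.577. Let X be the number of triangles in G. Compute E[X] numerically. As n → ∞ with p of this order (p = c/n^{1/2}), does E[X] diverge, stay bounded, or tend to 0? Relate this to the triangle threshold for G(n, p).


Number of potential triangles: C(27, 3) = 2925.
Each occurs with probability p³ ≈ (0.577)³ ≈ 1.92450e-01.
By linearity: E[X] = C(27, 3)·p³ ≈ 2925 · 1.92450e-01 ≈ 562.917.
Since α = 1/2 < 1, p = c/n^{1/2} ≫ 1/n is above the triangle threshold p ~ 1/n. Asymptotically E[X] ~ (c³/6)·n^{3(1−α)} = (3³/6)·n^{1.5} → ∞; triangles are abundant w.h.p.

E[X] ≈ 562.917; in regime p = Θ(1/n^{1/2}) E[X] diverges (above the triangle threshold p ~ 1/n).


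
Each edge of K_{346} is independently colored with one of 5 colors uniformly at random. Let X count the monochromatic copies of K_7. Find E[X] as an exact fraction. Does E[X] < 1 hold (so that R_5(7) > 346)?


E[X] = C(346, 7) · 5^{1 − 21} = 110809404801480 · 5^{−20} = 110809404801480/95367431640625.
As a reduced fraction: E[X] = 22161880960296/19073486328125 ≈ 1.1619.
Is E[X] < 1? NO.
Since E[X] ≥ 1, the first-moment bound is inconclusive at n = 346; it does NOT by itself certify R_5(7) > 346.

E[X] = 22161880960296/19073486328125 ≈ 1.1619; E[X] ≥ 1; first-moment method inconclusive here.


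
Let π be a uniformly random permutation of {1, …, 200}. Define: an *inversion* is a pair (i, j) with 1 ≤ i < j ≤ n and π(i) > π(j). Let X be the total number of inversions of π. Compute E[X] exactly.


Write X = Σ X_I over the C(200, 2) = 19900 pairs i < j, with X_I the indicator of one inversion.
There are 19900 indicators.
For each fixed pair i < j, the values π(i) and π(j) are two distinct elements of {1, …, 200} in uniformly random order; by symmetry P[π(i) > π(j)] = 1/2.
By linearity: E[X] = 19900 · (1/2) = C(200, 2) · (1/2) = 19900/2 = 9950 ≈ 9950.0000.

E[X] = 9950 = 9950.0000.


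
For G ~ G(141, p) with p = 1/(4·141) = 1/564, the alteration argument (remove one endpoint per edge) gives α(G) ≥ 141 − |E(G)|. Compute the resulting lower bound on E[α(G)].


E[|E(G)|] = C(141, 2)·p = 9870 · (1/564) = 35/2.
E[α(G)] ≥ n − E[|E(G)|] = 141 − 35/2 = 247/2.
Numerically: ≈ 123.500.
(This is only a lower bound; the true E[α(G)] may be larger.)

E[α(G)] ≥ 247/2 ≈ 123.500.


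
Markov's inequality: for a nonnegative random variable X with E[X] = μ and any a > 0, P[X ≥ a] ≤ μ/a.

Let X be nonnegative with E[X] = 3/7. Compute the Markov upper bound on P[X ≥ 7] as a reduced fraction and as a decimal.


μ = E[X] = 3/7, a = 7.
Markov: P[X ≥ 7] ≤ μ/a = (3/7)/7 = 3/49.
Numerically: ≈ 0.061.
(Since a = 7 > μ = 0.429, the bound 3/49 is < 1 and informative.)

P[X ≥ 7] ≤ 3/49 ≈ 0.061.


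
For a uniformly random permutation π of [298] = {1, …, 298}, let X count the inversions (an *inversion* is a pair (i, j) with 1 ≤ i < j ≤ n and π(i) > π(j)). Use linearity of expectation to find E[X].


Write X = Σ X_I over the C(298, 2) = 44253 pairs i < j, with X_I the indicator of one inversion.
There are 44253 indicators.
For each fixed pair i < j, the values π(i) and π(j) are two distinct elements of {1, …, 298} in uniformly random order; by symmetry P[π(i) > π(j)] = 1/2.
By linearity: E[X] = 44253 · (1/2) = C(298, 2) · (1/2) = 44253/2 = 44253/2 ≈ 22126.5000.

E[X] = 44253/2 = 22126.5000.


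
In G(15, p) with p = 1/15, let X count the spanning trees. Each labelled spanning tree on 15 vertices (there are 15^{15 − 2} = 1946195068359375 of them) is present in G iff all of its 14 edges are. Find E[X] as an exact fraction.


K_15 has 15^{15 − 2} = 1946195068359375 labelled spanning trees.
For each such spanning tree H, let X_H = 1 if all 14 edges of H are present in G. Then P[X_H = 1] = p^{14} = (1/15)^{14} = 1/29192926025390625.
By linearity of expectation: E[X] = Σ_H E[X_H] = 1946195068359375 · p^{14} = 1946195068359375 · 1/29192926025390625 = 1/15.
Numerically: E[X] ≈ 0.0666667.

E[X] = 1946195068359375 · (1/15)^{14} = 1/15 ≈ 0.0666667.


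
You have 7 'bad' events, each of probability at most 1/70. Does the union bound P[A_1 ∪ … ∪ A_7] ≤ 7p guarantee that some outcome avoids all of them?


Union bound: P[∪_{i=1}^{7} A_i] ≤ Σ_i P[A_i] ≤ 7·p = 7·(1/70) = 1/10.
Numerically: 1/10 ≈ 0.10000.
Is 1/10 < 1? YES.
Since P[∪ A_i] ≤ 1/10 < 1, the complement has P[∩ A_i^c] ≥ 1 − 1/10 = 9/10 > 0, so some outcome avoids every A_i.

7·p = 1/10 ≈ 0.10000; existence CERTIFIED by the union bound.
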